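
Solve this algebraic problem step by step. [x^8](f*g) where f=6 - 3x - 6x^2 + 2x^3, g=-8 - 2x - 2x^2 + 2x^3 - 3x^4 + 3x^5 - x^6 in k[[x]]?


[x^8] = sum a_i*b_j, i+j=8
  -6*-1=6
  2*3=6
Sum=12


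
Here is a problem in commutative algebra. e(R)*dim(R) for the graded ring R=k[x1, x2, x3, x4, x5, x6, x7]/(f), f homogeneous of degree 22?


e(R)=deg(f)=22, dim(R)=7-1=6
e*dim=22*6=132


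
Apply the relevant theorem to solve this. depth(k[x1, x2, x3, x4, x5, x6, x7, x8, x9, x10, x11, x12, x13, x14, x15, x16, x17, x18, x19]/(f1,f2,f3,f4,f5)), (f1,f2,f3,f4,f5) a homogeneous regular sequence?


depth(R)=19
depth(R/I)=19-5=14


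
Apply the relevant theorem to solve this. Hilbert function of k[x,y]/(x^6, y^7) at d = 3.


k[x,y], I = (x^6, y^7), d = 3
Need i < 6 and d-i < 7.
Range: 0 <= i <= 3.
H(3) = 4


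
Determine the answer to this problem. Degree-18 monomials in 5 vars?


C(d+n-1,n-1)=C(22,4)=7315


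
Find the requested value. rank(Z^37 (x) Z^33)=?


rank(M(x)N) = rank(M)*rank(N)
37*33 = 1221


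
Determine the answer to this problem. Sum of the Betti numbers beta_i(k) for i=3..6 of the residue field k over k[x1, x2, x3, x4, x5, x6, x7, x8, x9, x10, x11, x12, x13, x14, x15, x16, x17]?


Koszul resolution: beta_i(k)=C(n,i), n=17
C(17,3)=680, C(17,4)=2380, C(17,5)=6188, C(17,6)=12376
Sum=21624


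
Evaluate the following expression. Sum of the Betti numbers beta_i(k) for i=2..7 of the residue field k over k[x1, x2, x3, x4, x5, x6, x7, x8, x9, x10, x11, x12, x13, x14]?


Koszul resolution: beta_i(k)=C(n,i), n=14
C(14,2)=91, C(14,3)=364, C(14,4)=1001, C(14,5)=2002, C(14,6)=3003, C(14,7)=3432
Sum=9893


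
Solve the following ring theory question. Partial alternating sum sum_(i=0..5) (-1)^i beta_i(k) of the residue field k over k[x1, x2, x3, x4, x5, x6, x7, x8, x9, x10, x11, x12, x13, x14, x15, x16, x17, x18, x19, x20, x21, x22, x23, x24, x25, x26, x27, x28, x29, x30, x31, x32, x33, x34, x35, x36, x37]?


Koszul resolution: beta_i(k)=C(n,i), n=37
sum_(i=0..p) (-1)^i C(n,i) = (-1)^p C(n-1,p)
(-1)^5*C(36,5) = (-1)^5*376992 = -376992


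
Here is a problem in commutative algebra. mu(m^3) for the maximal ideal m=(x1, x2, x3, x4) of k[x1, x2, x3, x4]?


Graded Nakayama: mu(m^d) = dim_k (m^d/m^(d+1)) = #degree-3 monomials in 4 vars
C(n+d-1,d)=C(6,3)=20


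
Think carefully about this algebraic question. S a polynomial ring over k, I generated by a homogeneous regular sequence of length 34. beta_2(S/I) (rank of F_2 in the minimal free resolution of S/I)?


Regular sequence => Koszul complex is the minimal free resolution.
Syz_1 minimally generated by Koszul relations f_i*e_j - f_j*e_i (i<j): mu(Syz_1) = beta_2 = C(m,2) = m(m-1)/2
m=34
34*33/2 = 561


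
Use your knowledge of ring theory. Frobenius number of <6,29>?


gcd(6,29)=1 => F=ab-a-b=6*29-6-29=174-35=139


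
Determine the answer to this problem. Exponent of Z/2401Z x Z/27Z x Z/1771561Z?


Exponent = lcm of the cyclic orders; pairwise coprime => product.
7^4*3^3*11^6=2401*27*1771561=114844984947


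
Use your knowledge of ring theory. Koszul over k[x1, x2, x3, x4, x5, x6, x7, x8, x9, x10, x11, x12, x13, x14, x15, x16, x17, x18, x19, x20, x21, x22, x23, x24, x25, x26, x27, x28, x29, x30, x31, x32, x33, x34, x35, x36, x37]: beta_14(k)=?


C(n,i)=C(37,14)=6107086800


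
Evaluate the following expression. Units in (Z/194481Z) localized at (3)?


Local ring = Z/81Z.
phi(81) = 3^3*(3-1) = 54


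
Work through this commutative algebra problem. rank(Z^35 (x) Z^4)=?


rank(M(x)N) = rank(M)*rank(N)
35*4 = 140


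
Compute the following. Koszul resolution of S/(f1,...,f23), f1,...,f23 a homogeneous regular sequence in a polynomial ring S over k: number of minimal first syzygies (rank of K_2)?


Regular sequence => Koszul complex is the minimal free resolution.
Syz_1 minimally generated by Koszul relations f_i*e_j - f_j*e_i (i<j): mu(Syz_1) = beta_2 = C(m,2) = m(m-1)/2
m=23
23*22/2 = 253


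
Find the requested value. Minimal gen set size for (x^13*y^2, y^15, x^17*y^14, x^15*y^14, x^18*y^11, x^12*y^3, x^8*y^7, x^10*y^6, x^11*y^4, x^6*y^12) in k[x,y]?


Remove redundant (divisible by others).
x^15*y^14 redundant.
x^18*y^11 redundant.
x^17*y^14 redundant.
Min: x^13*y^2, x^12*y^3, x^11*y^4, x^10*y^6, x^8*y^7, x^6*y^12, y^15
Count=7


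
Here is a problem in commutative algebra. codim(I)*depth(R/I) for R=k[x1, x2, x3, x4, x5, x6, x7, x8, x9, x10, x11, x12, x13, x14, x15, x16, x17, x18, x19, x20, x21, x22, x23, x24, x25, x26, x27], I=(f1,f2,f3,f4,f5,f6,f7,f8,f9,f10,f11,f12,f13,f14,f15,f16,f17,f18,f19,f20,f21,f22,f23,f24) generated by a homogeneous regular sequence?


codim=24, depth=dim(R/I)=27-24=3
Product=24*3=72


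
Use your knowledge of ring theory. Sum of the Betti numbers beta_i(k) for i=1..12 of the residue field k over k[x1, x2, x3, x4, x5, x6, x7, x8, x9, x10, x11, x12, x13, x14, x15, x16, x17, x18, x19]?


Koszul resolution: beta_i(k)=C(n,i), n=19
C(19,1)=19, C(19,2)=171, C(19,3)=969, C(19,4)=3876, C(19,5)=11628, C(19,6)=27132, C(19,7)=50388, C(19,8)=75582, C(19,9)=92378, C(19,10)=92378, C(19,11)=75582, C(19,12)=50388
Sum=480491


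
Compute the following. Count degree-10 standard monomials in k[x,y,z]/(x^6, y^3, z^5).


Need i<6, j<3, k<5 with i+j+k=10.
For each i, j ranges over max(0,10-i-4)..min(2,10-i):
  i=0: j in [6,2] -> 0
  i=1: j in [5,2] -> 0
  i=2: j in [4,2] -> 0
  i=3: j in [3,2] -> 0
  i=4: j in [2,2] -> 1
  i=5: j in [1,2] -> 2
H(10) = 0+0+0+0+1+2 = 3


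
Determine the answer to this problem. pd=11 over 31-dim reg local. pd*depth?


pd+depth=31
depth=31-11=20
pd*depth=11*20=220


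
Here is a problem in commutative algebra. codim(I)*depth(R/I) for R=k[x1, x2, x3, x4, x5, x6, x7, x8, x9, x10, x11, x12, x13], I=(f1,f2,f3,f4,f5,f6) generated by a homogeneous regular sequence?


codim=6, depth=dim(R/I)=13-6=7
Product=6*7=42


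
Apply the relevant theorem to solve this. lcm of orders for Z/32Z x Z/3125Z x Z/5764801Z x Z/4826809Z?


Exponent = lcm of the cyclic orders; pairwise coprime => product.
2^5*5^5*7^8*13^6=32*3125*5764801*4826809=2782559335000900000


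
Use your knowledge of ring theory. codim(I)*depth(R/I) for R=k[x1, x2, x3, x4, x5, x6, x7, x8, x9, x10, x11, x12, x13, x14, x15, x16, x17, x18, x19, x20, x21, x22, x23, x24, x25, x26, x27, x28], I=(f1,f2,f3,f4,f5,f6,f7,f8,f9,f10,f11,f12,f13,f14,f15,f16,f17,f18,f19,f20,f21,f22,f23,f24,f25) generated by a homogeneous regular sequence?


codim=25, depth=dim(R/I)=28-25=3
Product=25*3=75


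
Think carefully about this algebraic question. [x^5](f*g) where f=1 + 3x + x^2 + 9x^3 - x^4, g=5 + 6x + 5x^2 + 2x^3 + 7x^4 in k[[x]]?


[x^5] = sum a_i*b_j, i+j=5
  3*7=21
  1*2=2
  9*5=45
  -1*6=-6
Sum=62


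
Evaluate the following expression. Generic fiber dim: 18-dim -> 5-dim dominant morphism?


dim(fiber)=dim(X)-dim(Y)=18-5=13


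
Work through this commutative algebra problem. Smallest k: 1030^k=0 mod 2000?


1030^k mod 2000:
k=1: 1030
k=2: 900
k=3: 1000
k=4: 0
First zero at k = 4


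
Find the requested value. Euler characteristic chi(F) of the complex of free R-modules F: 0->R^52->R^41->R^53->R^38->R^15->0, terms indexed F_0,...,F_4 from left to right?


chi = sum (-1)^i * rank:
(-1)^0*52=52
(-1)^1*41=-41
(-1)^2*53=53
(-1)^3*38=-38
(-1)^4*15=15
chi=41


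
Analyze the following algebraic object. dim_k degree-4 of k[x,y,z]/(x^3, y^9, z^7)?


Need i<3, j<9, k<7 with i+j+k=4.
For each i, j ranges over max(0,4-i-6)..min(8,4-i):
  i=0: j in [0,4] -> 5
  i=1: j in [0,3] -> 4
  i=2: j in [0,2] -> 3
H(4) = 5+4+3 = 12


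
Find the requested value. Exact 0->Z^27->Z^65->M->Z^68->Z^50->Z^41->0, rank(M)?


Alt sum=0:
(-1)^0*27 + (-1)^1*65 + (-1)^2*? + (-1)^3*68 + (-1)^4*50 + (-1)^5*41=0
rank(M)=97


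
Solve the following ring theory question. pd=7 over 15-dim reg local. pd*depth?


pd+depth=15
depth=15-7=8
pd*depth=7*8=56


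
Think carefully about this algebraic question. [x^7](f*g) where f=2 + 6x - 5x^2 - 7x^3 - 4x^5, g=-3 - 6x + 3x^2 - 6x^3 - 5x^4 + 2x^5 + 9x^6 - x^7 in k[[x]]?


[x^7] = sum a_i*b_j, i+j=7
  2*-1=-2
  6*9=54
  -5*2=-10
  -7*-5=35
  -4*3=-12
Sum=65


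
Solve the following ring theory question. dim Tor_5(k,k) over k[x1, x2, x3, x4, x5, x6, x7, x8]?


Koszul: C(n,i)=C(8,5)=56


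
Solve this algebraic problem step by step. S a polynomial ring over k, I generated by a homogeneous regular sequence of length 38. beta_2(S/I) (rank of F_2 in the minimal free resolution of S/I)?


Regular sequence => Koszul complex is the minimal free resolution.
Syz_1 minimally generated by Koszul relations f_i*e_j - f_j*e_i (i<j): mu(Syz_1) = beta_2 = C(m,2) = m(m-1)/2
m=38
38*37/2 = 703


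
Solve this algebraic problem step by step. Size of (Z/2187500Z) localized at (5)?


5-primary part: 2187500=5^7*28
Size=5^7=78125


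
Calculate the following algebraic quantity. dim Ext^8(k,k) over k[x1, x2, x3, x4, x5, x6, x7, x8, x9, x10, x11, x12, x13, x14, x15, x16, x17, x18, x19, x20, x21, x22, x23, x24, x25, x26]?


C(n,i)=C(26,8)=1562275


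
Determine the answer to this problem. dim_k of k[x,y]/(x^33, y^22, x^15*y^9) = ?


k[x,y]/I, I = (x^33, y^22, x^15*y^9)
Rect: 33x22=726. Corner: (33-15)x(22-9)=234.
dim = 726-234 = 492


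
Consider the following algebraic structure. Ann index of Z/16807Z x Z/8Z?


Exponent = lcm of the cyclic orders; pairwise coprime => product.
7^5*2^3=16807*8=134456


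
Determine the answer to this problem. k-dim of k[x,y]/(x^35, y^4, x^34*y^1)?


k[x,y]/I, I = (x^35, y^4, x^34*y^1)
Rect: 35x4=140. Corner: (35-34)x(4-1)=3.
dim = 140-3 = 137


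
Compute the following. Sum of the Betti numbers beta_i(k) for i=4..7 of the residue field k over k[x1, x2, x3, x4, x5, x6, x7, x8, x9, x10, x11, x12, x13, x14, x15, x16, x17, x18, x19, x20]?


Koszul resolution: beta_i(k)=C(n,i), n=20
C(20,4)=4845, C(20,5)=15504, C(20,6)=38760, C(20,7)=77520
Sum=136629


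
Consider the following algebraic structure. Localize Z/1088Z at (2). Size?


2-primary part: 1088=2^6*17
Size=2^6=64


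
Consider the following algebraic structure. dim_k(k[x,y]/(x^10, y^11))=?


Basis: x^i*y^j, i<10, j<11
10*11=110


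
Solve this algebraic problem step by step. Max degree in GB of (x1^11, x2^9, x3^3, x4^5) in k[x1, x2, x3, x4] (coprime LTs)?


Pure powers, coprime LTs => already GB.
Degrees: 11, 9, 3, 5
Max=11


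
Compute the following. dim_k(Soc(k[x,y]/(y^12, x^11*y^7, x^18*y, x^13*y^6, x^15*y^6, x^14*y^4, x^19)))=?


Socle = ann(m) = span of standard monomials u with x*u, y*u in I (staircase corners).
Redundant generators: x^15*y^6
Minimal generators: x^19, x^18*y, x^14*y^4, x^13*y^6, x^11*y^7, y^12
Corners: x^10y^11, x^12y^6, x^13y^5, x^17y^3, x^18
Socle dim=5


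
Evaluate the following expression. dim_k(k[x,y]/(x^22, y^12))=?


Basis: x^i*y^j, i<22, j<12
22*12=264


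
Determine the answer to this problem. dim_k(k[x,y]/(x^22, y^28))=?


Basis: x^i*y^j, i<22, j<28
22*28=616


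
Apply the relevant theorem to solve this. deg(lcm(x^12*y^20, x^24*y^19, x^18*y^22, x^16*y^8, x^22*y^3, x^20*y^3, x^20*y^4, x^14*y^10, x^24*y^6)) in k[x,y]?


lcm = componentwise max:
x: max(12,24,18,16,22,20,20,14,24)=24
y: max(20,19,22,8,3,3,4,10,6)=22
Total=24+22=46


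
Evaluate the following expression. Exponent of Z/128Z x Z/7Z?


Exponent = lcm of the cyclic orders; pairwise coprime => product.
2^7*7^1=128*7=896


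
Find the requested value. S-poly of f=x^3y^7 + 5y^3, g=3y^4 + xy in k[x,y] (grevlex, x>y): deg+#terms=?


LT(f)=x^3y^7, LT(g)=3y^4
lcm(LM)=x^3y^7
S(f,g) (scaled by 3 to clear denominators) = 3*f - x^3y^3*g = -x^4y^4 + 15y^3
2 terms, deg 8.
8+2=10


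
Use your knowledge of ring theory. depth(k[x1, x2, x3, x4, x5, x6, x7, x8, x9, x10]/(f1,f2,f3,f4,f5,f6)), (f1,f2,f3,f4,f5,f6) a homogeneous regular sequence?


depth(R)=10
depth(R/I)=10-6=4


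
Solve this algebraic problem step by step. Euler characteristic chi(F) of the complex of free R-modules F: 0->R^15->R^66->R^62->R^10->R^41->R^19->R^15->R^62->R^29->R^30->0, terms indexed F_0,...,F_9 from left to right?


chi = sum (-1)^i * rank:
(-1)^0*15=15
(-1)^1*66=-66
(-1)^2*62=62
(-1)^3*10=-10
(-1)^4*41=41
(-1)^5*19=-19
(-1)^6*15=15
(-1)^7*62=-62
(-1)^8*29=29
(-1)^9*30=-30
chi=-25


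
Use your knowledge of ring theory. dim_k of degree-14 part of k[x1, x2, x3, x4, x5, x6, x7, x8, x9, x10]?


C(d+n-1,n-1)=C(23,9)=817190


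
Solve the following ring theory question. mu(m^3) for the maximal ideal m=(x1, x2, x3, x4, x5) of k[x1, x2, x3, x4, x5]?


Graded Nakayama: mu(m^d) = dim_k (m^d/m^(d+1)) = #degree-3 monomials in 5 vars
C(n+d-1,d)=C(7,3)=35


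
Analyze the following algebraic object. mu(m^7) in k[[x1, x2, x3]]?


C(n+d-1,d)=C(9,7)=36


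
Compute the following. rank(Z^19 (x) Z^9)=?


rank(M(x)N) = rank(M)*rank(N)
19*9 = 171


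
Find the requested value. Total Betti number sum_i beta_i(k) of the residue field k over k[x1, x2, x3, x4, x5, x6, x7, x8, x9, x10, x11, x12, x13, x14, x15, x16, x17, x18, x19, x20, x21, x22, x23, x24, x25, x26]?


Koszul resolution: beta_i(k)=C(n,i), n=26
sum_i C(26,i) = 2^26 = 67108864


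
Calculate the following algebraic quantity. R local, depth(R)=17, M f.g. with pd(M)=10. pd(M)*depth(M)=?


pd+depth=17
depth=17-10=7
pd*depth=10*7=70


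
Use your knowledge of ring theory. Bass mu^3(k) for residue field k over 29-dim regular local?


C(n,i)=C(29,3)=3654


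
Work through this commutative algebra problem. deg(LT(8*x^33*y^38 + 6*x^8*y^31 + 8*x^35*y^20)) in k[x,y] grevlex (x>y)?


LT: 8*x^33*y^38
deg_x=33, deg_y=38
Total=33+38=71


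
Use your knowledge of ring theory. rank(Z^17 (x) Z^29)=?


rank(M(x)N) = rank(M)*rank(N)
17*29 = 493


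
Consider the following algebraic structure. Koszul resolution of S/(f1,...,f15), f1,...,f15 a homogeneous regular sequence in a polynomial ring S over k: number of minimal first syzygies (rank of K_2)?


Regular sequence => Koszul complex is the minimal free resolution.
Syz_1 minimally generated by Koszul relations f_i*e_j - f_j*e_i (i<j): mu(Syz_1) = beta_2 = C(m,2) = m(m-1)/2
m=15
15*14/2 = 105


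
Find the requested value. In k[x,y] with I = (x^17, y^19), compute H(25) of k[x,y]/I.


k[x,y], I = (x^17, y^19), d = 25
Need i < 17 and d-i < 19.
Range: 7 <= i <= 16.
H(25) = 10


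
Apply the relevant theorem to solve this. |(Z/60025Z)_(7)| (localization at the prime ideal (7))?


7-primary part: 60025=7^4*25
Size=7^4=2401


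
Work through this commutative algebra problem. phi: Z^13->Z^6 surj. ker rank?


rank(ker) = 13-6 = 7


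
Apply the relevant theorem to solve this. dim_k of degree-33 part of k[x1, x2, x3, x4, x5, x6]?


C(d+n-1,n-1)=C(38,5)=501942


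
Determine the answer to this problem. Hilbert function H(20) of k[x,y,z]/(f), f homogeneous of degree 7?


C(22,2)-C(15,2)=231-105=126


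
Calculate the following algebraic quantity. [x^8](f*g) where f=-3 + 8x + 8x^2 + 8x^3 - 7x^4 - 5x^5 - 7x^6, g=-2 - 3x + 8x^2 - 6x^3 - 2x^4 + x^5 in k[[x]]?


[x^8] = sum a_i*b_j, i+j=8
  8*1=8
  -7*-2=14
  -5*-6=30
  -7*8=-56
Sum=-4


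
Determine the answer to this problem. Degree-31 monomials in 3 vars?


C(d+n-1,n-1)=C(33,2)=528


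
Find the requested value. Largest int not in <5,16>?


gcd(5,16)=1 => F=ab-a-b=5*16-5-16=80-21=59


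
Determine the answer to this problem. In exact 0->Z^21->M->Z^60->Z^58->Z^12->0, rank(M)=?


Alt sum=0:
(-1)^0*21 + (-1)^1*? + (-1)^2*60 + (-1)^3*58 + (-1)^4*12=0
rank(M)=35


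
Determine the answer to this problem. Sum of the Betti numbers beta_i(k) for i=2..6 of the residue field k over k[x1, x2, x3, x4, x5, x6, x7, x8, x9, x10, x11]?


Koszul resolution: beta_i(k)=C(n,i), n=11
C(11,2)=55, C(11,3)=165, C(11,4)=330, C(11,5)=462, C(11,6)=462
Sum=1474


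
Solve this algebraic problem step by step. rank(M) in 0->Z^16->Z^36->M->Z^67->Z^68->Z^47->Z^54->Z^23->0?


Alt sum=0:
(-1)^0*16 + (-1)^1*36 + (-1)^2*? + (-1)^3*67 + (-1)^4*68 + (-1)^5*47 + (-1)^6*54 + (-1)^7*23=0
rank(M)=35


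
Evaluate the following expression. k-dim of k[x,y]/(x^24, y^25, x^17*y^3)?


k[x,y]/I, I = (x^24, y^25, x^17*y^3)
Rect: 24x25=600. Corner: (24-17)x(25-3)=154.
dim = 600-154 = 446


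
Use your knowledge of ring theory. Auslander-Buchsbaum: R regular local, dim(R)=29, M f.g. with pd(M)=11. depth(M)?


pd+depth=depth(R)=29
depth=29-11=18


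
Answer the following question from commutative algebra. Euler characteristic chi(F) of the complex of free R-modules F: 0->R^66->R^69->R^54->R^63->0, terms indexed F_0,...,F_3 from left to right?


chi = sum (-1)^i * rank:
(-1)^0*66=66
(-1)^1*69=-69
(-1)^2*54=54
(-1)^3*63=-63
chi=-12


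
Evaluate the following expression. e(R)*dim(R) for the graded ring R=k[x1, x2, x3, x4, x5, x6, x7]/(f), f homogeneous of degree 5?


e(R)=deg(f)=5, dim(R)=7-1=6
e*dim=5*6=30


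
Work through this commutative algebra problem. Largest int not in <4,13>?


gcd(4,13)=1 => F=ab-a-b=4*13-4-13=52-17=35


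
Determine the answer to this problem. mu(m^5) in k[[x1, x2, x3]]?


C(n+d-1,d)=C(7,5)=21


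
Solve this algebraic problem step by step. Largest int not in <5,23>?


gcd(5,23)=1 => F=ab-a-b=5*23-5-23=115-28=87


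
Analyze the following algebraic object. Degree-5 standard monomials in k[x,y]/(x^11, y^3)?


k[x,y], I = (x^11, y^3), d = 5
Need i < 11 and d-i < 3.
Range: 3 <= i <= 5.
H(5) = 3


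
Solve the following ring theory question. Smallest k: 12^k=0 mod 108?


12^k mod 108:
k=1: 12
k=2: 36
k=3: 0
First zero at k = 3


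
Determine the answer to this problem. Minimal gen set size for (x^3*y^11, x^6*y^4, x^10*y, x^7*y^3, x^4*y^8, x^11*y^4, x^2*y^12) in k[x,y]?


Remove redundant (divisible by others).
x^11*y^4 redundant.
Min: x^10*y, x^7*y^3, x^6*y^4, x^4*y^8, x^3*y^11, x^2*y^12
Count=6


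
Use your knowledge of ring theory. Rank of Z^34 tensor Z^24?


rank(M(x)N) = rank(M)*rank(N)
34*24 = 816


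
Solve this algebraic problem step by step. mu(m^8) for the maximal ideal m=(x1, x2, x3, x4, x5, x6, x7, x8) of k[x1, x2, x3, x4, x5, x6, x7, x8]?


Graded Nakayama: mu(m^d) = dim_k (m^d/m^(d+1)) = #degree-8 monomials in 8 vars
C(n+d-1,d)=C(15,8)=6435


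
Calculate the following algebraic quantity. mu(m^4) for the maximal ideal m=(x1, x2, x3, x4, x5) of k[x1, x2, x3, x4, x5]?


Graded Nakayama: mu(m^d) = dim_k (m^d/m^(d+1)) = #degree-4 monomials in 5 vars
C(n+d-1,d)=C(8,4)=70


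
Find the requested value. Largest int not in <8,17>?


gcd(8,17)=1 => F=ab-a-b=8*17-8-17=136-25=111


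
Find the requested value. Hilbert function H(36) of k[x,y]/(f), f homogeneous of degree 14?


H(t)=d for t>=d-1.
d=14, t=36
H(36)=14


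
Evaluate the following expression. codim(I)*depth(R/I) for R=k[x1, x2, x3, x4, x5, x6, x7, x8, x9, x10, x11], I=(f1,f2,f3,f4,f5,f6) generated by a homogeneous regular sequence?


codim=6, depth=dim(R/I)=11-6=5
Product=6*5=30


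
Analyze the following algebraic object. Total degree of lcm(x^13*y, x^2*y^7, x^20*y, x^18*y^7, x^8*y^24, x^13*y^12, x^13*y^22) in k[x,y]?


lcm = componentwise max:
x: max(13,2,20,18,8,13,13)=20
y: max(1,7,1,7,24,12,22)=24
Total=20+24=44


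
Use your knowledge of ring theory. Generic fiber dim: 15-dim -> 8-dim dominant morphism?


dim(fiber)=dim(X)-dim(Y)=15-8=7


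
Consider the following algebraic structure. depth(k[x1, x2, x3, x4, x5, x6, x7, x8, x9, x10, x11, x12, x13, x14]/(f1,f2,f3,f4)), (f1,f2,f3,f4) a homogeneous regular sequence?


depth(R)=14
depth(R/I)=14-4=10


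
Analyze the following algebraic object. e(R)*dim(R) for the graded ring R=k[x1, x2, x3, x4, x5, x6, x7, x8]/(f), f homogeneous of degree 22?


e(R)=deg(f)=22, dim(R)=8-1=7
e*dim=22*7=154


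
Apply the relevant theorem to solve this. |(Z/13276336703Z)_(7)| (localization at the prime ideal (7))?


7-primary part: 13276336703=7^10*47
Size=7^10=282475249


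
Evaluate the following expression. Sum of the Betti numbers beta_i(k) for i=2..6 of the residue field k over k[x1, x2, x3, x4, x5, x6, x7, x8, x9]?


Koszul resolution: beta_i(k)=C(n,i), n=9
C(9,2)=36, C(9,3)=84, C(9,4)=126, C(9,5)=126, C(9,6)=84
Sum=456


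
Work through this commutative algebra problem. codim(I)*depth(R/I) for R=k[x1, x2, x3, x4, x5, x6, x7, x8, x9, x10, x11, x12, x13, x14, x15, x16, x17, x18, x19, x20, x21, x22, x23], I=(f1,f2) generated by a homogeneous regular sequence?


codim=2, depth=dim(R/I)=23-2=21
Product=2*21=42


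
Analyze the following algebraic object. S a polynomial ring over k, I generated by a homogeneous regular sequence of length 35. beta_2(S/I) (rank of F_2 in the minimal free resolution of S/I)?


Regular sequence => Koszul complex is the minimal free resolution.
Syz_1 minimally generated by Koszul relations f_i*e_j - f_j*e_i (i<j): mu(Syz_1) = beta_2 = C(m,2) = m(m-1)/2
m=35
35*34/2 = 595


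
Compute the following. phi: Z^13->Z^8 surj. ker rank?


rank(ker) = 13-8 = 5


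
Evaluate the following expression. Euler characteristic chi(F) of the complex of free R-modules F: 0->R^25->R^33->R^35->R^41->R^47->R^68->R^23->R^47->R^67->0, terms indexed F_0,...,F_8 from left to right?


chi = sum (-1)^i * rank:
(-1)^0*25=25
(-1)^1*33=-33
(-1)^2*35=35
(-1)^3*41=-41
(-1)^4*47=47
(-1)^5*68=-68
(-1)^6*23=23
(-1)^7*47=-47
(-1)^8*67=67
chi=8


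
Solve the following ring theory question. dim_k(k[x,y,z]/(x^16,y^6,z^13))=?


Basis: x^iy^jz^k, i<16,j<6,k<13
16*6*13=1248


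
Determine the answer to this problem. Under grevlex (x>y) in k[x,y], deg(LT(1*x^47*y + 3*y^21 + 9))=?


LT: 1*x^47*y
deg_x=47, deg_y=1
Total=47+1=48


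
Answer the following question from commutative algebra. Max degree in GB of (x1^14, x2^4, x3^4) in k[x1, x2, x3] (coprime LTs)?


Pure powers, coprime LTs => already GB.
Degrees: 14, 4, 4
Max=14


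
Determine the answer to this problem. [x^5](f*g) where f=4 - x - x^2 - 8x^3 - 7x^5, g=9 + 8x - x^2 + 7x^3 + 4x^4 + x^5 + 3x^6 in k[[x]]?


[x^5] = sum a_i*b_j, i+j=5
  4*1=4
  -1*4=-4
  -1*7=-7
  -8*-1=8
  -7*9=-63
Sum=-62


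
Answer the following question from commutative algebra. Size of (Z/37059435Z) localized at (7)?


7-primary part: 37059435=7^7*45
Size=7^7=823543


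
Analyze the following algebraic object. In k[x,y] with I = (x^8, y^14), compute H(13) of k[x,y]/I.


k[x,y], I = (x^8, y^14), d = 13
Need i < 8 and d-i < 14.
Range: 0 <= i <= 7.
H(13) = 8


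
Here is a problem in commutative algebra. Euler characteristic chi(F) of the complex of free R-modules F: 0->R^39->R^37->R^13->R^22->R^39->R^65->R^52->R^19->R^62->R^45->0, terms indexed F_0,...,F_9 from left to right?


chi = sum (-1)^i * rank:
(-1)^0*39=39
(-1)^1*37=-37
(-1)^2*13=13
(-1)^3*22=-22
(-1)^4*39=39
(-1)^5*65=-65
(-1)^6*52=52
(-1)^7*19=-19
(-1)^8*62=62
(-1)^9*45=-45
chi=17


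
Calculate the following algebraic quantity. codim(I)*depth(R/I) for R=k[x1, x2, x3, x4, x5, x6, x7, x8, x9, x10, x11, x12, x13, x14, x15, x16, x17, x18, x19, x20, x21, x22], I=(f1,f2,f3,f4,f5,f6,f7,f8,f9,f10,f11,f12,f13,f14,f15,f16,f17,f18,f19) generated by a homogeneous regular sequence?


codim=19, depth=dim(R/I)=22-19=3
Product=19*3=57


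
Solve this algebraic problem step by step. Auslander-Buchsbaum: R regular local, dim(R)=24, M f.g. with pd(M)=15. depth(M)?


pd+depth=depth(R)=24
depth=24-15=9


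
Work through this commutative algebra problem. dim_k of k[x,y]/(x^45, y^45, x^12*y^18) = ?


k[x,y]/I, I = (x^45, y^45, x^12*y^18)
Rect: 45x45=2025. Corner: (45-12)x(45-18)=891.
dim = 2025-891 = 1134


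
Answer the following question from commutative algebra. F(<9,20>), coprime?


gcd(9,20)=1 => F=ab-a-b=9*20-9-20=180-29=151


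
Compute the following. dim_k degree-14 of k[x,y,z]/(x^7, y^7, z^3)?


Need i<7, j<7, k<3 with i+j+k=14.
For each i, j ranges over max(0,14-i-2)..min(6,14-i):
  i=0: j in [12,6] -> 0
  i=1: j in [11,6] -> 0
  i=2: j in [10,6] -> 0
  i=3: j in [9,6] -> 0
  i=4: j in [8,6] -> 0
  i=5: j in [7,6] -> 0
  i=6: j in [6,6] -> 1
H(14) = 0+0+0+0+0+0+1 = 1


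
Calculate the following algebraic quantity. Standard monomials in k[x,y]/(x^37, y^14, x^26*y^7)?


k[x,y]/I, I = (x^37, y^14, x^26*y^7)
Rect: 37x14=518. Corner: (37-26)x(14-7)=77.
dim = 518-77 = 441


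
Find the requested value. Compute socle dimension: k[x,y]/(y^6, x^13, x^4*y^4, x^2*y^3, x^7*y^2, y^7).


Socle = ann(m) = span of standard monomials u with x*u, y*u in I (staircase corners).
Redundant generators: x^4*y^4, y^7
Minimal generators: x^13, x^7*y^2, x^2*y^3, y^6
Corners: xy^5, x^6y^2, x^12y
Socle dim=3


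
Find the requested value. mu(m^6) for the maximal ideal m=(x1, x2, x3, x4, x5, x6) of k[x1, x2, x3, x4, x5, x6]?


Graded Nakayama: mu(m^d) = dim_k (m^d/m^(d+1)) = #degree-6 monomials in 6 vars
C(n+d-1,d)=C(11,6)=462


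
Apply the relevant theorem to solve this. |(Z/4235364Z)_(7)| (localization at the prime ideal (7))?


7-primary part: 4235364=7^6*36
Size=7^6=117649


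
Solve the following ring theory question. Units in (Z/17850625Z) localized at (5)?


Local ring = Z/625Z.
phi(625) = 5^3*(5-1) = 500


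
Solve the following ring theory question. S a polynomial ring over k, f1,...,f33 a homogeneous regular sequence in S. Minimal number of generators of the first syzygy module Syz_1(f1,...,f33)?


Regular sequence => Koszul complex is the minimal free resolution.
Syz_1 minimally generated by Koszul relations f_i*e_j - f_j*e_i (i<j): mu(Syz_1) = beta_2 = C(m,2) = m(m-1)/2
m=33
33*32/2 = 528


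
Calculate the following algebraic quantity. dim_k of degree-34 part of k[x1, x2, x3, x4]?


C(d+n-1,n-1)=C(37,3)=7770


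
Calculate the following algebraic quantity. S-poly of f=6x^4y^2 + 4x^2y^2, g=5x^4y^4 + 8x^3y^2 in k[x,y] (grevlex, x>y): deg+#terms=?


LT(f)=6x^4y^2, LT(g)=5x^4y^4
lcm(LM)=x^4y^4
S(f,g) (scaled by 30 to clear denominators) = 5y^2*f - 6*g = 20x^2y^4 - 48x^3y^2
2 terms, deg 6.
6+2=8


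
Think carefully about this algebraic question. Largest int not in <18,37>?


gcd(18,37)=1 => F=ab-a-b=18*37-18-37=666-55=611


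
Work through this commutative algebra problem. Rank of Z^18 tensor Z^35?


rank(M(x)N) = rank(M)*rank(N)
18*35 = 630


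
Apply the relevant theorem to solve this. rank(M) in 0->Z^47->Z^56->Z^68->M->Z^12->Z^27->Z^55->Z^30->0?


Alt sum=0:
(-1)^0*47 + (-1)^1*56 + (-1)^2*68 + (-1)^3*? + (-1)^4*12 + (-1)^5*27 + (-1)^6*55 + (-1)^7*30=0
rank(M)=69


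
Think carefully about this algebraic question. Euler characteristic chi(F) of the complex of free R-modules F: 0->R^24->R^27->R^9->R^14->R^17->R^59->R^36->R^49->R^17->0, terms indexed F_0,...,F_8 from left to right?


chi = sum (-1)^i * rank:
(-1)^0*24=24
(-1)^1*27=-27
(-1)^2*9=9
(-1)^3*14=-14
(-1)^4*17=17
(-1)^5*59=-59
(-1)^6*36=36
(-1)^7*49=-49
(-1)^8*17=17
chi=-46


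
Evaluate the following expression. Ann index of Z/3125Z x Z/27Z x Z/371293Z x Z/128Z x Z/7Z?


Exponent = lcm of the cyclic orders; pairwise coprime => product.
5^5*3^3*13^5*2^7*7^1=3125*27*371293*128*7=28069750800000


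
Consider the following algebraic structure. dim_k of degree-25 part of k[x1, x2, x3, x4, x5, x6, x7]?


C(d+n-1,n-1)=C(31,6)=736281


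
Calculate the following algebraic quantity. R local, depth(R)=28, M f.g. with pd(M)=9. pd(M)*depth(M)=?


pd+depth=28
depth=28-9=19
pd*depth=9*19=171


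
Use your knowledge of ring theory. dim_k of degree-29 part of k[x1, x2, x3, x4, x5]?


C(d+n-1,n-1)=C(33,4)=40920


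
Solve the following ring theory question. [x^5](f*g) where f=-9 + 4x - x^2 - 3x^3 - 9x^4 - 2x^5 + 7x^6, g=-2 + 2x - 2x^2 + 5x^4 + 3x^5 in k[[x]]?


[x^5] = sum a_i*b_j, i+j=5
  -9*3=-27
  4*5=20
  -3*-2=6
  -9*2=-18
  -2*-2=4
Sum=-15


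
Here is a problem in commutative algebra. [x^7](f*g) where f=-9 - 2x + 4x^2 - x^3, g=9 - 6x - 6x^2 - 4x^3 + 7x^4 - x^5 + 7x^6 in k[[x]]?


[x^7] = sum a_i*b_j, i+j=7
  -2*7=-14
  4*-1=-4
  -1*7=-7
Sum=-25


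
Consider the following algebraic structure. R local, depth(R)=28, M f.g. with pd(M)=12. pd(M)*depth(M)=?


pd+depth=28
depth=28-12=16
pd*depth=12*16=192


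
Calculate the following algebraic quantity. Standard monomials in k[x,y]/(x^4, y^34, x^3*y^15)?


k[x,y]/I, I = (x^4, y^34, x^3*y^15)
Rect: 4x34=136. Corner: (4-3)x(34-15)=19.
dim = 136-19 = 117


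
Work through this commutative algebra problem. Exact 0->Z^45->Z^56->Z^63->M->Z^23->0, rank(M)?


Alt sum=0:
(-1)^0*45 + (-1)^1*56 + (-1)^2*63 + (-1)^3*? + (-1)^4*23=0
rank(M)=75


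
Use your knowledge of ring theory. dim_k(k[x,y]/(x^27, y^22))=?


Basis: x^i*y^j, i<27, j<22
27*22=594


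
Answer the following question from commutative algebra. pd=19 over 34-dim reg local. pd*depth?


pd+depth=34
depth=34-19=15
pd*depth=19*15=285


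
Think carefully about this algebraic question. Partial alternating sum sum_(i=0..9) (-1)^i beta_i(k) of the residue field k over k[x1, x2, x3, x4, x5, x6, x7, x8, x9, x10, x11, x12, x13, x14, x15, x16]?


Koszul resolution: beta_i(k)=C(n,i), n=16
sum_(i=0..p) (-1)^i C(n,i) = (-1)^p C(n-1,p)
(-1)^9*C(15,9) = (-1)^9*5005 = -5005


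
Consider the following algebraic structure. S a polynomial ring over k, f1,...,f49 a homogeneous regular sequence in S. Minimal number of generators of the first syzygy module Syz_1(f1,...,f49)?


Regular sequence => Koszul complex is the minimal free resolution.
Syz_1 minimally generated by Koszul relations f_i*e_j - f_j*e_i (i<j): mu(Syz_1) = beta_2 = C(m,2) = m(m-1)/2
m=49
49*48/2 = 1176


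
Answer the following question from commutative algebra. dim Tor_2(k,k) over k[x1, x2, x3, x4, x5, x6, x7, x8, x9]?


Koszul: C(n,i)=C(9,2)=36


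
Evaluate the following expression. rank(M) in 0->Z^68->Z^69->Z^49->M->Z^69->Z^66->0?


Alt sum=0:
(-1)^0*68 + (-1)^1*69 + (-1)^2*49 + (-1)^3*? + (-1)^4*69 + (-1)^5*66=0
rank(M)=51


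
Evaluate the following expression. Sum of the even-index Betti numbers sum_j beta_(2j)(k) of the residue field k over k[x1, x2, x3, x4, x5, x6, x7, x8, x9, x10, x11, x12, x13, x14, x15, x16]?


Koszul resolution: beta_i(k)=C(n,i), n=16
sum_even C(16,i) = 2^(n-1) = 2^15 = 32768


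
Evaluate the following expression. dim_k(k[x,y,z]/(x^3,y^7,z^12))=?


Basis: x^iy^jz^k, i<3,j<7,k<12
3*7*12=252


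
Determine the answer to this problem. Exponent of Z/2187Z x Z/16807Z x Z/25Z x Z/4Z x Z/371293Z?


Exponent = lcm of the cyclic orders; pairwise coprime => product.
3^7*7^5*5^2*2^2*13^5=2187*16807*25*4*371293=1364758301333700


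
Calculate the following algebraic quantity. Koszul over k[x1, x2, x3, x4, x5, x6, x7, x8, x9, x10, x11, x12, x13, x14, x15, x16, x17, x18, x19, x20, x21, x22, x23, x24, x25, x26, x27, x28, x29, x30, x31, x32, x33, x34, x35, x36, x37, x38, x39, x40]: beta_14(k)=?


C(n,i)=C(40,14)=23206929840


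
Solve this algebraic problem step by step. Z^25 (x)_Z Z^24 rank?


rank(M(x)N) = rank(M)*rank(N)
25*24 = 600


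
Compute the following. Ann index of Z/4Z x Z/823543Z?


Exponent = lcm of the cyclic orders; pairwise coprime => product.
2^2*7^7=4*823543=3294172


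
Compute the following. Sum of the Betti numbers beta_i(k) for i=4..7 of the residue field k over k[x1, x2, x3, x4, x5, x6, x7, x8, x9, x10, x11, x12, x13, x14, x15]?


Koszul resolution: beta_i(k)=C(n,i), n=15
C(15,4)=1365, C(15,5)=3003, C(15,6)=5005, C(15,7)=6435
Sum=15808


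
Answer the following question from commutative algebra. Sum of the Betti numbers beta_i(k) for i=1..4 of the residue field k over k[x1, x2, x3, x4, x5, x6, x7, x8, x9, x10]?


Koszul resolution: beta_i(k)=C(n,i), n=10
C(10,1)=10, C(10,2)=45, C(10,3)=120, C(10,4)=210
Sum=385


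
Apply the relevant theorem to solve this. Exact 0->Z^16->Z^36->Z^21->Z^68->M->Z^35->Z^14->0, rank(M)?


Alt sum=0:
(-1)^0*16 + (-1)^1*36 + (-1)^2*21 + (-1)^3*68 + (-1)^4*? + (-1)^5*35 + (-1)^6*14=0
rank(M)=88


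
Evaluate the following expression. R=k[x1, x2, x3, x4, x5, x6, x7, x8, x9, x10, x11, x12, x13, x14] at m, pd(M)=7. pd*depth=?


pd+depth=14
depth=14-7=7
pd*depth=7*7=49


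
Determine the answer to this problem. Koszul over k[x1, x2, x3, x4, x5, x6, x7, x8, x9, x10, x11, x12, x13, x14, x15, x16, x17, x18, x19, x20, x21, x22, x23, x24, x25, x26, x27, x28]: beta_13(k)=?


C(n,i)=C(28,13)=37442160


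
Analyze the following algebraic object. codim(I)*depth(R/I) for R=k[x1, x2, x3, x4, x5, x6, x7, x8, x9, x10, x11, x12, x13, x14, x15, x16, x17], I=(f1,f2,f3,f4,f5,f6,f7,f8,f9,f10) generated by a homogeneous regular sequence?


codim=10, depth=dim(R/I)=17-10=7
Product=10*7=70


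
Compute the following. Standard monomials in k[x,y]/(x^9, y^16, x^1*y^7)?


k[x,y]/I, I = (x^9, y^16, x^1*y^7)
Rect: 9x16=144. Corner: (9-1)x(16-7)=72.
dim = 144-72 = 72


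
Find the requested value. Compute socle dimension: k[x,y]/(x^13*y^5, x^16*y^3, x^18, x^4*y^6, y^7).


Socle = ann(m) = span of standard monomials u with x*u, y*u in I (staircase corners).
Minimal generators: x^18, x^16*y^3, x^13*y^5, x^4*y^6, y^7
Corners: x^3y^6, x^12y^5, x^15y^4, x^17y^2
Socle dim=4


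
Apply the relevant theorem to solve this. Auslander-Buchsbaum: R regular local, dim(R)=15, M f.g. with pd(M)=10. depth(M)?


pd+depth=depth(R)=15
depth=15-10=5


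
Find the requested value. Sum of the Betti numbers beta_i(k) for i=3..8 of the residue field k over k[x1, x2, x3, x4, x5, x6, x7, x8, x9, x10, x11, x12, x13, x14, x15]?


Koszul resolution: beta_i(k)=C(n,i), n=15
C(15,3)=455, C(15,4)=1365, C(15,5)=3003, C(15,6)=5005, C(15,7)=6435, C(15,8)=6435
Sum=22698


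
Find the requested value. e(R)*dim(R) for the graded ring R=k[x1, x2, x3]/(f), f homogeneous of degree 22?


e(R)=deg(f)=22, dim(R)=3-1=2
e*dim=22*2=44


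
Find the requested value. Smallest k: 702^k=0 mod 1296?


702^k mod 1296:
k=1: 702
k=2: 324
k=3: 648
k=4: 0
First zero at k = 4


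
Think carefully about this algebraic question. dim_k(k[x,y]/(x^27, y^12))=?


Basis: x^i*y^j, i<27, j<12
27*12=324


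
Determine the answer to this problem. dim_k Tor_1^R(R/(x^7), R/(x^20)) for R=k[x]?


Tor_1(R/I,R/J)=(I cap J)/IJ=(x^20)/(x^27)
dim=27-20=min(7,20)=7


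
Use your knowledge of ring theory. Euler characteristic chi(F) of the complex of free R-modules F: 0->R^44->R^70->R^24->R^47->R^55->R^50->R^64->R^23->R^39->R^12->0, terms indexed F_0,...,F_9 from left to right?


chi = sum (-1)^i * rank:
(-1)^0*44=44
(-1)^1*70=-70
(-1)^2*24=24
(-1)^3*47=-47
(-1)^4*55=55
(-1)^5*50=-50
(-1)^6*64=64
(-1)^7*23=-23
(-1)^8*39=39
(-1)^9*12=-12
chi=24


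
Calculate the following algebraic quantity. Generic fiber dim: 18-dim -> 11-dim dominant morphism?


dim(fiber)=dim(X)-dim(Y)=18-11=7


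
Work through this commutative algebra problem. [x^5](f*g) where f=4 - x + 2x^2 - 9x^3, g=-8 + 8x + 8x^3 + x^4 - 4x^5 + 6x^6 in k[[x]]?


[x^5] = sum a_i*b_j, i+j=5
  4*-4=-16
  -1*1=-1
  2*8=16
Sum=-1


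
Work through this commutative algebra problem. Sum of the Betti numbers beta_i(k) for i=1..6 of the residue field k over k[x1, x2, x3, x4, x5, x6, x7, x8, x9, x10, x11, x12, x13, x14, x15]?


Koszul resolution: beta_i(k)=C(n,i), n=15
C(15,1)=15, C(15,2)=105, C(15,3)=455, C(15,4)=1365, C(15,5)=3003, C(15,6)=5005
Sum=9948


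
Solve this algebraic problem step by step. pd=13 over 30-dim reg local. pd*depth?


pd+depth=30
depth=30-13=17
pd*depth=13*17=221


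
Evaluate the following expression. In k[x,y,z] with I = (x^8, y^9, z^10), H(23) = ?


Need i<8, j<9, k<10 with i+j+k=23.
For each i, j ranges over max(0,23-i-9)..min(8,23-i):
  i=0: j in [14,8] -> 0
  i=1: j in [13,8] -> 0
  i=2: j in [12,8] -> 0
  i=3: j in [11,8] -> 0
  i=4: j in [10,8] -> 0
  i=5: j in [9,8] -> 0
  i=6: j in [8,8] -> 1
  i=7: j in [7,8] -> 2
H(23) = 0+0+0+0+0+0+1+2 = 3


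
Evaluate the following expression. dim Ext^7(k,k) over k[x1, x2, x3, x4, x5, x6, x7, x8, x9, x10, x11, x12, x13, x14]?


C(n,i)=C(14,7)=3432


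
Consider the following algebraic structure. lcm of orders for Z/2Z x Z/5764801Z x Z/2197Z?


Exponent = lcm of the cyclic orders; pairwise coprime => product.
2^1*7^8*13^3=2*5764801*2197=25330535594


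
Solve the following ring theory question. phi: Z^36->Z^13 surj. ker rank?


rank(ker) = 36-13 = 23


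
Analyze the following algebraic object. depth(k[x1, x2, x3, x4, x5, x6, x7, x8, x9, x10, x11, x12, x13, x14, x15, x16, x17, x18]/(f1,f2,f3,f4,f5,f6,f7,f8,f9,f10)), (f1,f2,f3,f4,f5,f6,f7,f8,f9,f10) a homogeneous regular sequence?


depth(R)=18
depth(R/I)=18-10=8


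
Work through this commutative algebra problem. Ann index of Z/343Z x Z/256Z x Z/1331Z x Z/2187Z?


Exponent = lcm of the cyclic orders; pairwise coprime => product.
7^3*2^8*11^3*3^7=343*256*1331*2187=255600043776


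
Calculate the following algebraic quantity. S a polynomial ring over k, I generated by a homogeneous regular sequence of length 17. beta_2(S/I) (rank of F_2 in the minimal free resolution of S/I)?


Regular sequence => Koszul complex is the minimal free resolution.
Syz_1 minimally generated by Koszul relations f_i*e_j - f_j*e_i (i<j): mu(Syz_1) = beta_2 = C(m,2) = m(m-1)/2
m=17
17*16/2 = 136


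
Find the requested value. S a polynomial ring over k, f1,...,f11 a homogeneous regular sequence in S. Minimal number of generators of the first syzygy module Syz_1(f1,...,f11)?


Regular sequence => Koszul complex is the minimal free resolution.
Syz_1 minimally generated by Koszul relations f_i*e_j - f_j*e_i (i<j): mu(Syz_1) = beta_2 = C(m,2) = m(m-1)/2
m=11
11*10/2 = 55


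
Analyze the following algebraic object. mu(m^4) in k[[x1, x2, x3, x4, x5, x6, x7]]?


C(n+d-1,d)=C(10,4)=210


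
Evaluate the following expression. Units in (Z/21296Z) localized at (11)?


Local ring = Z/1331Z.
phi(1331) = 11^2*(11-1) = 1210


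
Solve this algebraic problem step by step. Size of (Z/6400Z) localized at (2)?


2-primary part: 6400=2^8*25
Size=2^8=256


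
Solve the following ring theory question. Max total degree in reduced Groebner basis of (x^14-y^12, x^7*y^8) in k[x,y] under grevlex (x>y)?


LT(f1)=x^14, LT(f2)=x^7y^8, lcm=x^14y^8
S(f1,f2) = y^8*f1 - x^7*f2 = -y^20
Reduced GB = {f1, f2, y^20}; degrees 14, 15, 20
Max = 20


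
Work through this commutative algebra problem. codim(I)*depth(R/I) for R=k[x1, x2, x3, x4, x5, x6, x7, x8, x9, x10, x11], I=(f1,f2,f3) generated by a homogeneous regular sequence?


codim=3, depth=dim(R/I)=11-3=8
Product=3*8=24


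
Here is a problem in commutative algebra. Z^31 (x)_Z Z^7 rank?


rank(M(x)N) = rank(M)*rank(N)
31*7 = 217


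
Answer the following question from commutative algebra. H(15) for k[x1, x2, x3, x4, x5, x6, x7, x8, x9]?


C(d+n-1,n-1)=C(23,8)=490314


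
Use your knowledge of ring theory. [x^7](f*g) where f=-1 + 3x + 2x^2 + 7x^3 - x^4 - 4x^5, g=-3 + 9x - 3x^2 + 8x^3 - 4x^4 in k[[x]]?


[x^7] = sum a_i*b_j, i+j=7
  7*-4=-28
  -1*8=-8
  -4*-3=12
Sum=-24


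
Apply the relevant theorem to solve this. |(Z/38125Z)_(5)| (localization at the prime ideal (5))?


5-primary part: 38125=5^4*61
Size=5^4=625


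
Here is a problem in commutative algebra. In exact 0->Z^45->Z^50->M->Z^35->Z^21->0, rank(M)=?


Alt sum=0:
(-1)^0*45 + (-1)^1*50 + (-1)^2*? + (-1)^3*35 + (-1)^4*21=0
rank(M)=19


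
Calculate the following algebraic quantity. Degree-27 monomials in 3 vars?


C(d+n-1,n-1)=C(29,2)=406


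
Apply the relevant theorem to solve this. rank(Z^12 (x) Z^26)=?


rank(M(x)N) = rank(M)*rank(N)
12*26 = 312


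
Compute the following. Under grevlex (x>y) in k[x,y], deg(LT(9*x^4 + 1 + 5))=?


LT: 9*x^4
deg_x=4, deg_y=0
Total=4+0=4
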